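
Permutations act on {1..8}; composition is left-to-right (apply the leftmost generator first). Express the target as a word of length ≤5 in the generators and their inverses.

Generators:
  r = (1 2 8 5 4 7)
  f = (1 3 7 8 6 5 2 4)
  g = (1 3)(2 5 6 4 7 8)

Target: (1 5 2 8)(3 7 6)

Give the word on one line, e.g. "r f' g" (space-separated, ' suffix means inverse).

  after r': (1 7 4 5 8 2)
  after g': (1 4 2 3)(5 7 6)
  after g': (1 6 2)(4 8 7 5)
  after r': (1 6)(2 7 8 4)
  after f: (1 5 2 8)(3 7 6)

r' g' g' r' f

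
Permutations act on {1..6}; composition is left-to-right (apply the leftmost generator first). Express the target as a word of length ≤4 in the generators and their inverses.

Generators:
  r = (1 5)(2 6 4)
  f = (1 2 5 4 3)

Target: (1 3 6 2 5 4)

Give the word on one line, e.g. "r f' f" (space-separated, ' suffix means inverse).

  after f': (1 3 4 5 2)
  after r': (1 3 6 2 5 4)

f' r'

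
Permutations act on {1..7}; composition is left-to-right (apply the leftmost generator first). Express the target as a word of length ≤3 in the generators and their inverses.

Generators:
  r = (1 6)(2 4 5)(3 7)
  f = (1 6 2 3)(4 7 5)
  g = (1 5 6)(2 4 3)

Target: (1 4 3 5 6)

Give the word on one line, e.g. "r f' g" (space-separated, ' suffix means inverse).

  after g: (1 5 6)(2 4 3)
  after r: (1 2 5)(3 4 7)
  after r: (1 4 3 5 6)

g r r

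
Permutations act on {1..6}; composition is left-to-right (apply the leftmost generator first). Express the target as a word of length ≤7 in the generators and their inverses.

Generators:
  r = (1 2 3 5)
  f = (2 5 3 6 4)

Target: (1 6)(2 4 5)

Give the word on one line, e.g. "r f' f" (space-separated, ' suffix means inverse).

r f r' f r'

  after r: (1 2 3 5)
  after f: (1 5)(2 6 4)
  after r': (1 3 2 6 4)
  after f: (1 6 2 4)(3 5)
  after r': (1 6)(2 4 5)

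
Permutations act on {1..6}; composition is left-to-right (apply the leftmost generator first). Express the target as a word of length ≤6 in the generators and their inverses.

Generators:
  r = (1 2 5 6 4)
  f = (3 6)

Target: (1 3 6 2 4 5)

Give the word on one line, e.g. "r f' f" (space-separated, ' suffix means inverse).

r' r' f' f' f'

  after r': (1 4 6 5 2)
  after r': (1 6 2 4 5)
  after f': (1 3 6 2 4 5)
  after f': (1 6 2 4 5)
  after f': (1 3 6 2 4 5)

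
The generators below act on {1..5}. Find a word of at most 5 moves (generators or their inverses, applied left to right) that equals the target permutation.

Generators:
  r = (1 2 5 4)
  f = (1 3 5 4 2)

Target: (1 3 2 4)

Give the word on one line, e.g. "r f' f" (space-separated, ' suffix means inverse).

f' r f' r' r'

  after f': (1 2 4 5 3)
  after r: (1 5 3 2)
  after f': (1 3 4 5)
  after r': (1 3 5 4 2)
  after r': (1 3 2 4)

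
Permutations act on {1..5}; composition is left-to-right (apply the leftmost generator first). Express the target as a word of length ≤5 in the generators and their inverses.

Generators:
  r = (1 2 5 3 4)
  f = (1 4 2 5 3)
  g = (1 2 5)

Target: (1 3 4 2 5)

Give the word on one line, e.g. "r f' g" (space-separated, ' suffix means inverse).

r f' r' g'

  after r: (1 2 5 3 4)
  after f': (1 4 3)
  after r': (1 3 4 5 2)
  after g': (1 3 4 2 5)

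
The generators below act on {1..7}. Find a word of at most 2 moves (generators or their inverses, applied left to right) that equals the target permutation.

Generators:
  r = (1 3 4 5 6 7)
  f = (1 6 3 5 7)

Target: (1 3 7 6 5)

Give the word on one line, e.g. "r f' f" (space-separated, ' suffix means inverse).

f f

  after f: (1 6 3 5 7)
  after f: (1 3 7 6 5)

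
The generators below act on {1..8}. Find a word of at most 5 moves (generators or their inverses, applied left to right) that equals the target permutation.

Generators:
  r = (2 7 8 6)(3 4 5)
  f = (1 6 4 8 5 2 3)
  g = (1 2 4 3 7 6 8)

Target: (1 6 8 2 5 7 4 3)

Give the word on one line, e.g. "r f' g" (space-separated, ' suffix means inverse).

g r g

  after g: (1 2 4 3 7 6 8)
  after r: (1 7 2 5 3 8)
  after g: (1 6 8 2 5 7 4 3)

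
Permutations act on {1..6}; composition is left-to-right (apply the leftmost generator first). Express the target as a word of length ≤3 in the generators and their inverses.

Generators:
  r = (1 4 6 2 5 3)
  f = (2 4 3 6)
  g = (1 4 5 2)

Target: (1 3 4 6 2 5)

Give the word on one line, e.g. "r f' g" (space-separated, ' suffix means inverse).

  after f': (2 6 3 4)
  after r': (1 3)(2 4 6 5)
  after g: (1 3 4 6 2 5)

f' r' g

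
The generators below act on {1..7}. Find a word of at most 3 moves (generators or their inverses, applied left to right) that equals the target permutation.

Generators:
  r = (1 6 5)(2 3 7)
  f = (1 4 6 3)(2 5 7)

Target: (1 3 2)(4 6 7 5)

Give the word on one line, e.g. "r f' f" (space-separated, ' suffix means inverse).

r' f' r

  after r': (1 5 6)(2 7 3)
  after f': (1 2 5 4)(3 7 6)
  after r: (1 3 2)(4 6 7 5)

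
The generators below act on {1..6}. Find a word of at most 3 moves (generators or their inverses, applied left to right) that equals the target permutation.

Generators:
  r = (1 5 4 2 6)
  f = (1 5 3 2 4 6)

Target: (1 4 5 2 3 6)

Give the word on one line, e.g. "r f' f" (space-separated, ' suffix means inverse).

  after f': (1 6 4 2 3 5)
  after r': (1 2 3)(5 6)
  after r': (1 4 5 2 3 6)

f' r' r'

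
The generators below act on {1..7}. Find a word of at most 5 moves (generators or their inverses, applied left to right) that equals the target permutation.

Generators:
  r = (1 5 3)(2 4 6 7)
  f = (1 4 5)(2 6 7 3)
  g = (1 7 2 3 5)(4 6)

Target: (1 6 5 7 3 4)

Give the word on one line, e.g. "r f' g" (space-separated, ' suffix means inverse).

  after f': (1 5 4)(2 3 7 6)
  after f': (1 4 5)(2 7)(3 6)
  after r': (1 2 6 5 3 4)
  after g': (1 7)(2 4 5)(3 6)
  after r': (1 6 5 7 3 4)

f' f' r' g' r'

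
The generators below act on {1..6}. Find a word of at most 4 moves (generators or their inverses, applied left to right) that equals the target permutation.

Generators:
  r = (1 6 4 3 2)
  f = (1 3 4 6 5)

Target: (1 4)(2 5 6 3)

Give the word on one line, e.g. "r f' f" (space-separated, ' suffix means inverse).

  after r: (1 6 4 3 2)
  after f': (1 4)(2 5 6 3)

r f'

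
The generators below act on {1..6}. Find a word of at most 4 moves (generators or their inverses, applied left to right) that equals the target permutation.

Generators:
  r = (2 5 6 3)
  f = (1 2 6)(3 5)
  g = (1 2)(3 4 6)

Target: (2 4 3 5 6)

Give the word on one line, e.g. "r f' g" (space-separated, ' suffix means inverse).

  after f: (1 2 6)(3 5)
  after g': (2 4 3 5 6)

f g'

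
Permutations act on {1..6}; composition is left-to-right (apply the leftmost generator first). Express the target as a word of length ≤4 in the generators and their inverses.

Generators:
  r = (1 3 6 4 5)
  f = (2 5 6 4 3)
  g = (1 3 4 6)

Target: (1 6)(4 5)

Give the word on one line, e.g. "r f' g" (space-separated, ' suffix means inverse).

g g r'

  after g: (1 3 4 6)
  after g: (1 4)(3 6)
  after r': (1 6)(4 5)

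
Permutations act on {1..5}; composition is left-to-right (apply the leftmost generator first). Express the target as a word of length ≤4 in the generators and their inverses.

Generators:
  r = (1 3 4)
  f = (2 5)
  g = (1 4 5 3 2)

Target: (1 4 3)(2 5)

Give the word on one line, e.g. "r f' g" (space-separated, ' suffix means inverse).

  after r': (1 4 3)
  after f: (1 4 3)(2 5)

r' f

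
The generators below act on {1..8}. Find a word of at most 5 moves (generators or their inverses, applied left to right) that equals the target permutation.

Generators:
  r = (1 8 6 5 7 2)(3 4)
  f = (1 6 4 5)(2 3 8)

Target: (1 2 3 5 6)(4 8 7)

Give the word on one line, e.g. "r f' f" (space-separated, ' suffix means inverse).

  after f': (1 5 4 6)(2 8 3)
  after r: (1 7 2 6 8 4 5 3)
  after f: (1 7 3 6 2 4)(5 8)
  after r: (1 2 3 5 6)(4 8 7)

f' r f r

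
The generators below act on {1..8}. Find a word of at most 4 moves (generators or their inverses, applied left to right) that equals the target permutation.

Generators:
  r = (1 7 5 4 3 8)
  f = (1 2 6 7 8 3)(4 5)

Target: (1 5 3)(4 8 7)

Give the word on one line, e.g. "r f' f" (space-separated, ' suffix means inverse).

  after r: (1 7 5 4 3 8)
  after r: (1 5 3)(4 8 7)

r r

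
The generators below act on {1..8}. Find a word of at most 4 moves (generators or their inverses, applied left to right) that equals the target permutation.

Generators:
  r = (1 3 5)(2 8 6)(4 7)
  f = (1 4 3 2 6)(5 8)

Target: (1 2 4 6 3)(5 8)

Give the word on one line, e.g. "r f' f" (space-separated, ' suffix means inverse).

f f f

  after f: (1 4 3 2 6)(5 8)
  after f: (1 3 6 4 2)
  after f: (1 2 4 6 3)(5 8)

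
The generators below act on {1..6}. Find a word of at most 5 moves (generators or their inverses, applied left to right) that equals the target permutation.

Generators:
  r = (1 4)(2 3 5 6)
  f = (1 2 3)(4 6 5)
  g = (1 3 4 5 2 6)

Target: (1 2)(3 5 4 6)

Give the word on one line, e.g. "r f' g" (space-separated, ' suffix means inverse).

  after r': (1 4)(2 6 5 3)
  after f': (1 5 2 4 3)
  after g: (1 2 5 6)
  after r': (1 6 4)(2 3)
  after g': (1 2)(3 5 4 6)

r' f' g r' g'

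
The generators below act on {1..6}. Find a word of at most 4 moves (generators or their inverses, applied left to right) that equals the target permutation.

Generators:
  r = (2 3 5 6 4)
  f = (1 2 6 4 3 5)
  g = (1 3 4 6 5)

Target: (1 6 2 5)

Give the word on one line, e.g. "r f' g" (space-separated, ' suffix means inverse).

f' g'

  after f': (1 5 3 4 6 2)
  after g': (1 6 2 5)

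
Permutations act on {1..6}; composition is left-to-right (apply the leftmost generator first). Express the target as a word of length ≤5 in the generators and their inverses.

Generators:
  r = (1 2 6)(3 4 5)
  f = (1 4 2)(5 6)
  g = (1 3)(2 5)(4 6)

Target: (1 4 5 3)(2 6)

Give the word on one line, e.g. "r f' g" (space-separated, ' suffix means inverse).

  after r: (1 2 6)(3 4 5)
  after f: (2 5 3)(4 6)
  after f: (1 4 5 3)(2 6)

r f f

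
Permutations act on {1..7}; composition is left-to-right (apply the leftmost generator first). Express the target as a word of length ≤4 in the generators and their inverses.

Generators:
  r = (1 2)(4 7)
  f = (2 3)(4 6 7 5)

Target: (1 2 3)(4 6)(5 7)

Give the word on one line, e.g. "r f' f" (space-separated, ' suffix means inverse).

  after f: (2 3)(4 6 7 5)
  after r': (1 2 3)(4 6)(5 7)

f r'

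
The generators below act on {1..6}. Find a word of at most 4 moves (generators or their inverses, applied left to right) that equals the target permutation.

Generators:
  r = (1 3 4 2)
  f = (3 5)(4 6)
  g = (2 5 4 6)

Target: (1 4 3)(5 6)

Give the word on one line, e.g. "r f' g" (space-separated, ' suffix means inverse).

  after r': (1 2 4 3)
  after g: (1 5 4 3)(2 6)
  after g: (1 4 3)(5 6)

r' g g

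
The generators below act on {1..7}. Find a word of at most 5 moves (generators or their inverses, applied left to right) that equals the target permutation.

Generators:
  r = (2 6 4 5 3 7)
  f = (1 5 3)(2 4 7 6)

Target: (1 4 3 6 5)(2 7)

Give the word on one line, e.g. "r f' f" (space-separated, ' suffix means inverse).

  after f': (1 3 5)(2 6 7 4)
  after r': (1 5)(3 4 7 6)
  after r': (1 4 3 6 5)(2 7)

f' r' r'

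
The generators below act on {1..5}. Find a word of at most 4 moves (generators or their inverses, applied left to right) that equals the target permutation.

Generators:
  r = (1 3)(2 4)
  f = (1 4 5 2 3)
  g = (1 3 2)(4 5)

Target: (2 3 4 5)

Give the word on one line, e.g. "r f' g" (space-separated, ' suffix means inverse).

g r

  after g: (1 3 2)(4 5)
  after r: (2 3 4 5)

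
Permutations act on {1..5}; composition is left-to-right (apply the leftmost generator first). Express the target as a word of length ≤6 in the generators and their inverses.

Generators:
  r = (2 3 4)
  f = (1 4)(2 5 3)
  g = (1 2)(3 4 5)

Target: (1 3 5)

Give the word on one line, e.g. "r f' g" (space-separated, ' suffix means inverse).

  after g: (1 2)(3 4 5)
  after f': (1 3)(2 4)
  after g': (1 5 4)(2 3)
  after f: (1 3 5)

g f' g' f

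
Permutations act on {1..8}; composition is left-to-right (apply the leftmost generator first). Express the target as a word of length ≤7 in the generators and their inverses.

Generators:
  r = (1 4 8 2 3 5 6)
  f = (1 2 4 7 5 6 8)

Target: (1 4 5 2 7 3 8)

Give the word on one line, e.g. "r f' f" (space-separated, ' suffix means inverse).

f' f' r f f

  after f': (1 8 6 5 7 4 2)
  after f': (1 6 7 2 8 5 4)
  after r: (3 5 8 6 7)
  after f: (1 2 4 7 3 6 5)
  after f: (1 4 5 2 7 3 8)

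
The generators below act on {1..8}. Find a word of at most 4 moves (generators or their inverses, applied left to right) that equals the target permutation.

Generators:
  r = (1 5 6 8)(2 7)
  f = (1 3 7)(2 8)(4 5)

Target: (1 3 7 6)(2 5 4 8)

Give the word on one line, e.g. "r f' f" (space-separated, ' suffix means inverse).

  after f: (1 3 7)(2 8)(4 5)
  after r': (1 3 2 6 5 4)(7 8)
  after r': (1 3 7 6)(2 5 4 8)

f r' r'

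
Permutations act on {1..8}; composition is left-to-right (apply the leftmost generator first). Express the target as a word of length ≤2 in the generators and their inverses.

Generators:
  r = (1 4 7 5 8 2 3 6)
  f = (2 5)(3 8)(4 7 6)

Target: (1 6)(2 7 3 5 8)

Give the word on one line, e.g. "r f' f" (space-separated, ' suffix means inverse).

f r'

  after f: (2 5)(3 8)(4 7 6)
  after r': (1 6)(2 7 3 5 8)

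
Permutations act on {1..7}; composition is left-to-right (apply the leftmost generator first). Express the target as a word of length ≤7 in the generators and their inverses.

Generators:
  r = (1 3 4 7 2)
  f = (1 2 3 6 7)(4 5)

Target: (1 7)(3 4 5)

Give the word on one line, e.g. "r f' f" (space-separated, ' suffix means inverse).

f' r' f' f' r

  after f': (1 7 6 3 2)(4 5)
  after r': (1 4 5 3 7 6)
  after f': (1 5 2)(3 6 7)
  after f': (1 4 5)(2 7)
  after r: (1 7)(3 4 5)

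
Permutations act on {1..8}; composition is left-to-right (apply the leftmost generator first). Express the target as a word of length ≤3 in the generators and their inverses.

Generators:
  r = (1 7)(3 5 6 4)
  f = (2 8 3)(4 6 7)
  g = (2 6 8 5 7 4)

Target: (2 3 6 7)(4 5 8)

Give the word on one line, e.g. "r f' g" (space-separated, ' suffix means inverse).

f' g'

  after f': (2 3 8)(4 7 6)
  after g': (2 3 6 7)(4 5 8)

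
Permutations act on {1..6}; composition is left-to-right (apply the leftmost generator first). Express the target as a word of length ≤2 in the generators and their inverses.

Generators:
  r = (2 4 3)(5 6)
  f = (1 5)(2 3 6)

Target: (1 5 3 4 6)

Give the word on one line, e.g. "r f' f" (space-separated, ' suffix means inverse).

  after r': (2 3 4)(5 6)
  after f': (1 5 3 4 6)

r' f'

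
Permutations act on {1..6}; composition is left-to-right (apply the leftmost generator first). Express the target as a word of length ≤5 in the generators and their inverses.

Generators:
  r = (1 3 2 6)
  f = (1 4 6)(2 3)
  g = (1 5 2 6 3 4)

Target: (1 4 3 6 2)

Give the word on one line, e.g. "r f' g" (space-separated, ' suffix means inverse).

  after f': (1 6 4)(2 3)
  after r: (3 6 4)
  after f: (1 4 2 3)
  after r': (1 4 3 6 2)

f' r f r'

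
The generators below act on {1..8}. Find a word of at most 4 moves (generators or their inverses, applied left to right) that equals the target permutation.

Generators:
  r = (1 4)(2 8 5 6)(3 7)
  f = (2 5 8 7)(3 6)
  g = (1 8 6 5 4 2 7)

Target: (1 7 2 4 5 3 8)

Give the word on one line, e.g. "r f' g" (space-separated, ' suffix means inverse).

  after f: (2 5 8 7)(3 6)
  after g: (1 8)(2 4)(3 5 6)
  after f: (1 7 2 4 5 3 8)

f g f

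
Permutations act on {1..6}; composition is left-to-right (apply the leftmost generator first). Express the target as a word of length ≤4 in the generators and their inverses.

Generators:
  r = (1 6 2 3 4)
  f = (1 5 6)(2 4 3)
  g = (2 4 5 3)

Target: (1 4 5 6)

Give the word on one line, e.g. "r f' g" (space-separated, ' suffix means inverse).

  after f: (1 5 6)(2 4 3)
  after g': (1 4 5 6)

f g'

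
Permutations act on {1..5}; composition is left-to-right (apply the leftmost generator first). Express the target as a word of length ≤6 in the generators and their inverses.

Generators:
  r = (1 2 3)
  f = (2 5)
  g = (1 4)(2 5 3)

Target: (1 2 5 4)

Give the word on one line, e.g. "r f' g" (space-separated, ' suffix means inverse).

  after f: (2 5)
  after r': (1 3 2 5)
  after g': (1 5 4)
  after f: (1 2 5 4)

f r' g' f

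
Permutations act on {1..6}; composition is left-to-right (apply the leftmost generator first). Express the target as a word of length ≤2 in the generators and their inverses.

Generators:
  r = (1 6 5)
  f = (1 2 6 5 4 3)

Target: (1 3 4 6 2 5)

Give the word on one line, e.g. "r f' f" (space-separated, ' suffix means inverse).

f' r'

  after f': (1 3 4 5 6 2)
  after r': (1 3 4 6 2 5)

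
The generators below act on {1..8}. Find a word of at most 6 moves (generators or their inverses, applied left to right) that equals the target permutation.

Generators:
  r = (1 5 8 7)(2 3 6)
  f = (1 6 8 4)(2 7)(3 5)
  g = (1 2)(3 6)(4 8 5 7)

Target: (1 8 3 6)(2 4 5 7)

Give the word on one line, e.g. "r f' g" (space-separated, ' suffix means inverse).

  after f': (1 4 8 6)(2 7)(3 5)
  after r': (1 4 5 2 8 3)(6 7)
  after g': (1 7 3 2 4 8 6 5)
  after r': (1 8 3 6)(2 4 5 7)

f' r' g' r'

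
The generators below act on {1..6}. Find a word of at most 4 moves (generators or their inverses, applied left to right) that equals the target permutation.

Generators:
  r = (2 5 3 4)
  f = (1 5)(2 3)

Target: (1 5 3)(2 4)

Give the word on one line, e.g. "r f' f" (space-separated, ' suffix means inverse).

r' f'

  after r': (2 4 3 5)
  after f': (1 5 3)(2 4)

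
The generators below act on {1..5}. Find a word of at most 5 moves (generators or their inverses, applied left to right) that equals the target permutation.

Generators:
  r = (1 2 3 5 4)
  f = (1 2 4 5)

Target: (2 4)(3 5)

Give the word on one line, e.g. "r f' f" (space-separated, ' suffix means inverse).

f r' r' r' f

  after f: (1 2 4 5)
  after r': (2 5 4 3)
  after r': (1 4 2 3)
  after r': (1 5 3 4)
  after f: (2 4)(3 5)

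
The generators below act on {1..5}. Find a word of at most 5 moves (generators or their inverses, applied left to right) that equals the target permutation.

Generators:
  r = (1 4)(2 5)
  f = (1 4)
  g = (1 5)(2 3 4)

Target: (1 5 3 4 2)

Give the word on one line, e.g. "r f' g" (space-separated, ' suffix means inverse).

  after r': (1 4)(2 5)
  after f': (2 5)
  after g: (1 5 3 4 2)

r' f' g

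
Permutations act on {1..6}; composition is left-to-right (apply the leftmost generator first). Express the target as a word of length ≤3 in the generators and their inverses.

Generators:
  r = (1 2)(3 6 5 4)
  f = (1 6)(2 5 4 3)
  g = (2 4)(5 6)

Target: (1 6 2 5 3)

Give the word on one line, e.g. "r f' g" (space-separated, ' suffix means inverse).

r f g'

  after r: (1 2)(3 6 5 4)
  after f: (1 5 3)(2 6 4)
  after g': (1 6 2 5 3)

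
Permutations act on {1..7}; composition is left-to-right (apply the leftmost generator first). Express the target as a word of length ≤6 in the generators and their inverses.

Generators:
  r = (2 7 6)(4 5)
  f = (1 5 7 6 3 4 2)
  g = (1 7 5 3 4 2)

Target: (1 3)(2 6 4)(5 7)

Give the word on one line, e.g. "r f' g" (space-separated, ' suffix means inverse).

g g r g'

  after g: (1 7 5 3 4 2)
  after g: (1 5 4)(2 7 3)
  after r: (1 4)(2 6)(3 7)
  after g': (1 3)(2 6 4)(5 7)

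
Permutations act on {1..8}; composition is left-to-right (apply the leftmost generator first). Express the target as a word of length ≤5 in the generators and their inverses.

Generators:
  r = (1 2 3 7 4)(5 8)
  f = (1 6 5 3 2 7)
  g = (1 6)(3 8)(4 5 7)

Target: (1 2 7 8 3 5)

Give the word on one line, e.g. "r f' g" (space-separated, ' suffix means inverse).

  after r': (1 4 7 3 2)(5 8)
  after r': (1 7 2 4 3)
  after f': (1 2 4 5 6)(3 7)
  after g': (1 2 7 8 3 5)

r' r' f' g'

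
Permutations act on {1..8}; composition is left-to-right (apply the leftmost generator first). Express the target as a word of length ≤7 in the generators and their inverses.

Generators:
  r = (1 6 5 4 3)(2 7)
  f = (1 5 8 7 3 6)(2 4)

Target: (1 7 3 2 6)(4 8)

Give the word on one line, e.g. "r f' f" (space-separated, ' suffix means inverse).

f r' r' r' f'

  after f: (1 5 8 7 3 6)(2 4)
  after r': (1 6 3)(2 5 8)(4 7)
  after r': (2 6 4)(5 8 7)
  after r': (1 3 4 7 6 5 8 2)
  after f': (1 7 3 2 6)(4 8)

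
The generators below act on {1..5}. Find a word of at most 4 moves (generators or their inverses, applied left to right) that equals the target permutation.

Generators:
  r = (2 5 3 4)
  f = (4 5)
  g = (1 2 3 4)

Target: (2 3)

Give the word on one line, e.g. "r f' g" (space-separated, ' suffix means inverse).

  after r: (2 5 3 4)
  after f': (2 4)(3 5)
  after r': (2 3)

r f' r'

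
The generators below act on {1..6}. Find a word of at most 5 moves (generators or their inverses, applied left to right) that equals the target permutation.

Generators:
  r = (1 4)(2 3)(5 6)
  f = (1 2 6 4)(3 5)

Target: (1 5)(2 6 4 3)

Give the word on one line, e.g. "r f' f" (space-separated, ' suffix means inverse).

  after r: (1 4)(2 3)(5 6)
  after f: (2 5 4)(3 6)
  after f: (1 2 3 4 6 5)
  after r': (1 3)(4 5)
  after f: (1 5)(2 6 4 3)

r f f r' f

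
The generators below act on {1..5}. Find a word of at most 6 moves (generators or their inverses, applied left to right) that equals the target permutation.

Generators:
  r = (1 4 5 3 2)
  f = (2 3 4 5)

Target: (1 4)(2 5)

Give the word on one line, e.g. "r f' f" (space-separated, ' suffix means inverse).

  after f: (2 3 4 5)
  after r': (1 2 5 3)
  after r': (1 3 2 4)
  after f: (1 4)(2 5)

f r' r' f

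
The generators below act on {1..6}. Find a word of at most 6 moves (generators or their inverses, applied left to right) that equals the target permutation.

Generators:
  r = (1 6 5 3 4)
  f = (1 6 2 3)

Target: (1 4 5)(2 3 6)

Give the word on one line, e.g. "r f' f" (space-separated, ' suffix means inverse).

  after r: (1 6 5 3 4)
  after f: (1 2 3 4 6 5)
  after r': (1 2 5 4)
  after f: (1 3)(2 5 4 6)
  after r: (1 4 5)(2 3 6)

r f r' f r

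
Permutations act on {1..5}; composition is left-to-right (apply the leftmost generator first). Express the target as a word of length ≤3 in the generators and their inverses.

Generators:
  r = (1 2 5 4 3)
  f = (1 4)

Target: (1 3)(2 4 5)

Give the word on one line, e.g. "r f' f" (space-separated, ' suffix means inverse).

  after r': (1 3 4 5 2)
  after f: (1 3)(2 4 5)

r' f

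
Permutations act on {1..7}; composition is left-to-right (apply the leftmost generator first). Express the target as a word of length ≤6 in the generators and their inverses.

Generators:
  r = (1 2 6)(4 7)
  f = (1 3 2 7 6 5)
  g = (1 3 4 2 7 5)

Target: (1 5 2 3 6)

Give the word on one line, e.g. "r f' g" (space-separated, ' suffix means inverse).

  after g: (1 3 4 2 7 5)
  after f: (1 2 6 5 3 4 7)
  after r: (1 6 5 3 7 2)
  after f: (1 5 2 3 6)

g f r f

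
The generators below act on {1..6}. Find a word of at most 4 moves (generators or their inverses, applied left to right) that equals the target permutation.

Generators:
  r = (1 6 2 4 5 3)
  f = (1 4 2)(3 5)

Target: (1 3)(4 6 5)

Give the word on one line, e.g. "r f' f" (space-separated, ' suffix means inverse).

r' r' f'

  after r': (1 3 5 4 2 6)
  after r': (1 5 2)(3 4 6)
  after f': (1 3)(4 6 5)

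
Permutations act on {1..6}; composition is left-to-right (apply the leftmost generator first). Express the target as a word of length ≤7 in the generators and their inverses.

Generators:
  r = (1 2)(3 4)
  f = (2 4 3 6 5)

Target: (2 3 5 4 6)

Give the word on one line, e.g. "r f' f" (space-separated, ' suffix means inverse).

f' f' r r f'

  after f': (2 5 6 3 4)
  after f': (2 6 4 5 3)
  after r: (1 2 6 3)(4 5)
  after r: (2 6 4 5 3)
  after f': (2 3 5 4 6)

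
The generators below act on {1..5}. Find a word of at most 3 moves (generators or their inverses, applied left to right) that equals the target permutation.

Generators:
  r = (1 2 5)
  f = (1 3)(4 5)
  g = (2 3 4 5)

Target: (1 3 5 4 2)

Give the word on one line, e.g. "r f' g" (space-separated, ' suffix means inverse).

  after f': (1 3)(4 5)
  after r': (1 3 5 4 2)

f' r'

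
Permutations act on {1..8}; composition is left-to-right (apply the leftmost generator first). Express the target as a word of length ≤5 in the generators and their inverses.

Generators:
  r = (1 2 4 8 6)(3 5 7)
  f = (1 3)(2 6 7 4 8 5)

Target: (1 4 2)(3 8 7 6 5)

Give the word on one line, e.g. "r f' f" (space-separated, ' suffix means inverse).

  after f': (1 3)(2 5 8 4 7 6)
  after r: (1 5 6 4 3 2 7)
  after r: (1 7 2 3 4 5)(6 8)
  after f: (1 4 2)(3 8 7 6 5)

f' r r f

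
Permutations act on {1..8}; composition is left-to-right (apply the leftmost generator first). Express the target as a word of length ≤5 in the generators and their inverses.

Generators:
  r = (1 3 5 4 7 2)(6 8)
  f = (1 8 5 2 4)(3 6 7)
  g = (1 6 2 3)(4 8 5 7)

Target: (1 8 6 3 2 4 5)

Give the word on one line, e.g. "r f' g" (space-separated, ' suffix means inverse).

r' g f' f' r

  after r': (1 2 7 4 5 3)(6 8)
  after g: (1 3 6 5)(2 4 7 8)
  after f': (1 7)(4 6 8 5)
  after f': (1 6)(2 5)(3 7 4)
  after r: (1 8 6 3 2 4 5)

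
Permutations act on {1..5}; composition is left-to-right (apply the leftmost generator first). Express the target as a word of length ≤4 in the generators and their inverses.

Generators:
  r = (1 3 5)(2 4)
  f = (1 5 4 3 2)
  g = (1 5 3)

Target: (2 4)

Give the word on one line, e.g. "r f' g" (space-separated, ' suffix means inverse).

  after g: (1 5 3)
  after r': (1 3 5)(2 4)
  after g: (2 4)

g r' g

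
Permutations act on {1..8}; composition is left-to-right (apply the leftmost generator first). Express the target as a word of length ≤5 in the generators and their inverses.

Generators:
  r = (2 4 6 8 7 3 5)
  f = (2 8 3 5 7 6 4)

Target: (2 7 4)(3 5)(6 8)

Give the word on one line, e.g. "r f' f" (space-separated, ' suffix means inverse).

  after f': (2 4 6 7 5 3 8)
  after r: (2 6 3 7)(4 8)
  after f': (2 7 4)(3 5)(6 8)

f' r f'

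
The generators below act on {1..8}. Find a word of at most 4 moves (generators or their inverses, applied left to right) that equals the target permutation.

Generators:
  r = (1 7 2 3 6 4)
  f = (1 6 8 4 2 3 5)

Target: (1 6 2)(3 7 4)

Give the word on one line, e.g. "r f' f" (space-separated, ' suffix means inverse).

r' r'

  after r': (1 4 6 3 2 7)
  after r': (1 6 2)(3 7 4)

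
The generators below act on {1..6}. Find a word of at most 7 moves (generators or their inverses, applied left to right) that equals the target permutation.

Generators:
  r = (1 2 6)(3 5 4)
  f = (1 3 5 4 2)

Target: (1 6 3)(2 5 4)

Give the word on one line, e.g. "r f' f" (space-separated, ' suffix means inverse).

  after r: (1 2 6)(3 5 4)
  after r: (1 6 2)(3 4 5)
  after f': (1 6 4 3 5)
  after f': (1 6 5 2 4)
  after f': (1 6 3)(2 5 4)

r r f' f' f'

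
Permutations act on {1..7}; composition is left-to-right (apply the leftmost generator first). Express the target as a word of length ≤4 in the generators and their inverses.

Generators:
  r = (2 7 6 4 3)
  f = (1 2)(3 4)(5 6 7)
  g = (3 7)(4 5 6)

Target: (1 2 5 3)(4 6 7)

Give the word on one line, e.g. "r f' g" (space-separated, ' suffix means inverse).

  after r: (2 7 6 4 3)
  after f': (1 2 6 3)(5 7)
  after g': (1 2 5 3)(4 6 7)

r f' g'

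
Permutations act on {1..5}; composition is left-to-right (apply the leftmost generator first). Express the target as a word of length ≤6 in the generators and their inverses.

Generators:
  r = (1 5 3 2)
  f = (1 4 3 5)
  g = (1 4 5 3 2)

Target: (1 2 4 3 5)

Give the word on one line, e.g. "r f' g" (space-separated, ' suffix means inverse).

f f r g r'

  after f: (1 4 3 5)
  after f: (1 3)(4 5)
  after r: (1 2)(3 5 4)
  after g: (2 4)
  after r': (1 2 4 3 5)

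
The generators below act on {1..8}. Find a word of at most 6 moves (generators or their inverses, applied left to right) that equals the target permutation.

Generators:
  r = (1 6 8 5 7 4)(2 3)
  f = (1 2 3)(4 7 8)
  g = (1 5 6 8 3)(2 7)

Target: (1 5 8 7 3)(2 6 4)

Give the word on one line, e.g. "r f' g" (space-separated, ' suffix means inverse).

r f' r g' g'

  after r: (1 6 8 5 7 4)(2 3)
  after f': (1 6 7 8 5 4 3)
  after r: (1 8 7 5)(2 3 6 4)
  after g': (1 6 4 7)(2 8)(3 5)
  after g': (1 5 8 7 3)(2 6 4)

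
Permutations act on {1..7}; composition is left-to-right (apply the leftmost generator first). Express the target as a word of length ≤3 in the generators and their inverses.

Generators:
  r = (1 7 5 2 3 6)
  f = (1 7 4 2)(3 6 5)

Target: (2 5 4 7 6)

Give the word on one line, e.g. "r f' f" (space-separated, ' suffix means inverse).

r f'

  after r: (1 7 5 2 3 6)
  after f': (2 5 4 7 6)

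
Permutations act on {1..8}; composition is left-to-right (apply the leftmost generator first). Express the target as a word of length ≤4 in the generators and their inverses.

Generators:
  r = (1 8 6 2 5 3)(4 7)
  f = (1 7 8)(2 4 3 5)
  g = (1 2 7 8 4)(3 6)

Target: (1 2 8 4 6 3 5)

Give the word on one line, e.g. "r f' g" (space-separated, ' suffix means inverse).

f g'

  after f: (1 7 8)(2 4 3 5)
  after g': (1 2 8 4 6 3 5)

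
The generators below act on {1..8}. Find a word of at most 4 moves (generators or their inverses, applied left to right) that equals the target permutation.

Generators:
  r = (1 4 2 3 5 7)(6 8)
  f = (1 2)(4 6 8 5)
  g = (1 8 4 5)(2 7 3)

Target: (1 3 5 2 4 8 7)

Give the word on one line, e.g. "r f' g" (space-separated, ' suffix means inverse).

  after f: (1 2)(4 6 8 5)
  after r: (1 3 5 2 4 8 7)

f r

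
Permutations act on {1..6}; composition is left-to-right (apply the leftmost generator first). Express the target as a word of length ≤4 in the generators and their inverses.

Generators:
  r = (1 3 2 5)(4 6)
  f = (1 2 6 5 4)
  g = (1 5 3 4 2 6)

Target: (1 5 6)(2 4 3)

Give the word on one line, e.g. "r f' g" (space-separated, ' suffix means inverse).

f r

  after f: (1 2 6 5 4)
  after r: (1 5 6)(2 4 3)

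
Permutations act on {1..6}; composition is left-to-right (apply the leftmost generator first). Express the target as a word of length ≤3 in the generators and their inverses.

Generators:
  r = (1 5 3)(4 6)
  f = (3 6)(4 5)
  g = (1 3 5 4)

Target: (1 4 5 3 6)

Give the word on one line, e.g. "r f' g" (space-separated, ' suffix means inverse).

  after r': (1 3 5)(4 6)
  after f: (1 6 5)(3 4)
  after r': (1 4 5 3 6)

r' f r'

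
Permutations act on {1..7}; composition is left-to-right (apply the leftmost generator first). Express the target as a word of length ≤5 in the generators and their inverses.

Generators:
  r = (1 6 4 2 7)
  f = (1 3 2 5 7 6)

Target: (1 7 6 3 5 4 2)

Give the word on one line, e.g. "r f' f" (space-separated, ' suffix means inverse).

  after f: (1 3 2 5 7 6)
  after f: (1 2 7)(3 5 6)
  after r: (1 7 6 3 5 4 2)

f f r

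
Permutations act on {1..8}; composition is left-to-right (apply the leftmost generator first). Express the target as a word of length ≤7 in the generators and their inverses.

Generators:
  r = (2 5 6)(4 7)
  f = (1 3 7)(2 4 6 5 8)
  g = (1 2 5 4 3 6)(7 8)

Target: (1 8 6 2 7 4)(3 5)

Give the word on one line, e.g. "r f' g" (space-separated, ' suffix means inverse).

  after f: (1 3 7)(2 4 6 5 8)
  after r': (1 3 4 5 8 6 2 7)
  after g': (1 4 2 8 3 5 7 6)
  after r': (1 7 5 4 6)(2 8 3)
  after g: (1 8 6 2 7 4)(3 5)

f r' g' r' g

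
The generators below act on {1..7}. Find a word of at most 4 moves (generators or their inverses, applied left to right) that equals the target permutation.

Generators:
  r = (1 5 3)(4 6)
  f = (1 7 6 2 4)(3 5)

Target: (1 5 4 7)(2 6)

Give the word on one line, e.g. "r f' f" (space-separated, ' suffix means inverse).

  after r': (1 3 5)(4 6)
  after f': (1 5 4 7)(2 6)

r' f'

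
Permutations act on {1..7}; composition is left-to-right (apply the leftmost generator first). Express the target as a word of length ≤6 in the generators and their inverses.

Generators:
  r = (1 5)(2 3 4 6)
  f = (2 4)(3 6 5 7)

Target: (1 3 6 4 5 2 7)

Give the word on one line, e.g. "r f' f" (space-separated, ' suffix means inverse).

f' r f' f'

  after f': (2 4)(3 7 5 6)
  after r: (1 5 2 6 4 3 7)
  after f': (1 6 2 3 5 4 7)
  after f': (1 3 6 4 5 2 7)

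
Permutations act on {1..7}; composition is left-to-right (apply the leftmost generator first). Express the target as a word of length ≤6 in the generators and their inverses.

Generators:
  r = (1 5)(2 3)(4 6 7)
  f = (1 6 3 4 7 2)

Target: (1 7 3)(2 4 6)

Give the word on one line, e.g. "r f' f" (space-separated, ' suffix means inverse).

f f f f

  after f: (1 6 3 4 7 2)
  after f: (1 3 7)(2 6 4)
  after f: (1 4)(2 3)(6 7)
  after f: (1 7 3)(2 4 6)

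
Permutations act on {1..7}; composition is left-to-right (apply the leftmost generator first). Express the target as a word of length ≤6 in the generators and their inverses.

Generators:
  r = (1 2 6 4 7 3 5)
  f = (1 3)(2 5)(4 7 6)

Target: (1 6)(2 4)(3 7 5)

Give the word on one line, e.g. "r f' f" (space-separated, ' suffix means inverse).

  after f: (1 3)(2 5)(4 7 6)
  after r': (1 7 2 3 5)
  after r': (1 4 6 2 7)
  after r': (1 6)(2 4)(3 7 5)

f r' r' r'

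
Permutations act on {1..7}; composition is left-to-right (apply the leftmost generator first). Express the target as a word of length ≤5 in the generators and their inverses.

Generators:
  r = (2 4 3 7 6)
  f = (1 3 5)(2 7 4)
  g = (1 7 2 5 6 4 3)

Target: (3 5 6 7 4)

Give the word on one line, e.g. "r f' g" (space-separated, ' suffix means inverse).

  after g': (1 3 4 6 5 2 7)
  after f': (3 7 5 4 6)
  after g': (1 3)(2 7)(4 5 6)
  after f': (3 5 6 7 4)

g' f' g' f'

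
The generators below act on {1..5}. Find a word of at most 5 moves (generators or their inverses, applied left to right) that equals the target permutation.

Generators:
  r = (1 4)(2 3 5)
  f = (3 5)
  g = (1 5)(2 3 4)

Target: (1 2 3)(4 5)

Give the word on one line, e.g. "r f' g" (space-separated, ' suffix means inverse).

r' f g' f r

  after r': (1 4)(2 5 3)
  after f: (1 4)(2 3)
  after g': (1 3 4 5)
  after f: (1 5)(3 4)
  after r: (1 2 3)(4 5)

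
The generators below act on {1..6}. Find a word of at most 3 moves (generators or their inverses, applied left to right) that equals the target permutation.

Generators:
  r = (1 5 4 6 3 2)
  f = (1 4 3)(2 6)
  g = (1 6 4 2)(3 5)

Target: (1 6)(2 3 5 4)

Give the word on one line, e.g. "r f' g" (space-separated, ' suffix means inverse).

f r

  after f: (1 4 3)(2 6)
  after r: (1 6)(2 3 5 4)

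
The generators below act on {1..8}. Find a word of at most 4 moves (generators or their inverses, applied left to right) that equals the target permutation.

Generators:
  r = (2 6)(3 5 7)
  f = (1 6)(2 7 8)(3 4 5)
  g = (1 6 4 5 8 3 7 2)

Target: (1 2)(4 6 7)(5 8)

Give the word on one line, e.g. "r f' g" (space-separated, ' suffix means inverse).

  after r': (2 6)(3 7 5)
  after g': (1 2)(4 6 7)(5 8)

r' g'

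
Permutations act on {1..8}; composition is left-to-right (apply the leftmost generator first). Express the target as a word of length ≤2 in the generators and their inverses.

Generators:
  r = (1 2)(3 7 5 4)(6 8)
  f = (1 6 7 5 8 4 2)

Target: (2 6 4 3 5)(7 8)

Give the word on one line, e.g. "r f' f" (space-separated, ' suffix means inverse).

  after r: (1 2)(3 7 5 4)(6 8)
  after f: (2 6 4 3 5)(7 8)

r f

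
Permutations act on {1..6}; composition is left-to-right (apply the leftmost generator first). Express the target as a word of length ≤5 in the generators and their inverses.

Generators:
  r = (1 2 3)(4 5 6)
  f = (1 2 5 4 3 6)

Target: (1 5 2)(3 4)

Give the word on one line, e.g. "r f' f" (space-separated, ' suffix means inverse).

  after r': (1 3 2)(4 6 5)
  after f: (1 6 4)(3 5)
  after r': (1 5 2)(3 4)

r' f r'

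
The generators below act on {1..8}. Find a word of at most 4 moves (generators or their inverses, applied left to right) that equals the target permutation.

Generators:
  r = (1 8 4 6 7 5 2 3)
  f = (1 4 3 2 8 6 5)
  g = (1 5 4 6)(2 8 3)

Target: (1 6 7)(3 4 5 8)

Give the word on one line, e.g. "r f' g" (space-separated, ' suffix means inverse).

  after r: (1 8 4 6 7 5 2 3)
  after f: (1 6 7)(3 4 5 8)

r f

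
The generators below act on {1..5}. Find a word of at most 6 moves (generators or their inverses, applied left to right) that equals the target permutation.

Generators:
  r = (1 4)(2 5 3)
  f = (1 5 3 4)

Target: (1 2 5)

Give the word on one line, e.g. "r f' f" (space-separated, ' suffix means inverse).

f r r f'

  after f: (1 5 3 4)
  after r: (1 3)(2 5)
  after r: (1 2 3 4)
  after f': (1 2 5)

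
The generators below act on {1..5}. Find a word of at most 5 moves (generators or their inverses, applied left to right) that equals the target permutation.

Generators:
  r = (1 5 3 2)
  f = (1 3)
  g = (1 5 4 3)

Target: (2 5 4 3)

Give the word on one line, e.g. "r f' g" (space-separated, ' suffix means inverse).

  after g': (1 3 4 5)
  after f': (3 4 5)
  after g': (1 3 5 4)
  after r': (1 5 4 2 3)
  after r': (2 5 4 3)

g' f' g' r' r'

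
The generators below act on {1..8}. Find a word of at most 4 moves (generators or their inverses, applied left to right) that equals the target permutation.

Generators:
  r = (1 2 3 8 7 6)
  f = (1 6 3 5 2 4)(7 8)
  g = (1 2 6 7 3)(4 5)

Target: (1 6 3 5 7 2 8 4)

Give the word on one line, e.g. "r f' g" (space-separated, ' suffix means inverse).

r' f g r'

  after r': (1 6 7 8 3 2)
  after f: (1 3 4)(2 6 8 5)
  after g: (2 7 3 5 6 8 4)
  after r': (1 6 3 5 7 2 8 4)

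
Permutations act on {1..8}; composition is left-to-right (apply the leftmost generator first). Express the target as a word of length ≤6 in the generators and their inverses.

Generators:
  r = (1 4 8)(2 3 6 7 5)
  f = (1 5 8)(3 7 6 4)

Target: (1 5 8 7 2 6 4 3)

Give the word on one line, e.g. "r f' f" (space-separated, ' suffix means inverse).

  after r': (1 8 4)(2 5 7 6 3)
  after f': (1 5 3 2)(4 8 6)
  after f': (2 8 7 3)(4 5)
  after r': (1 8 6 3 5)(2 4 7)
  after f': (1 5 8 7 2 6 4 3)

r' f' f' r' f'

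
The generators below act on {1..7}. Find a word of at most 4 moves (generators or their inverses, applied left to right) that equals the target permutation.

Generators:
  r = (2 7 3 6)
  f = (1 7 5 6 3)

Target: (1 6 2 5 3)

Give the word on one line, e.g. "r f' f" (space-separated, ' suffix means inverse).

r' f' r

  after r': (2 6 3 7)
  after f': (1 3)(2 5 7)
  after r: (1 6 2 5 3)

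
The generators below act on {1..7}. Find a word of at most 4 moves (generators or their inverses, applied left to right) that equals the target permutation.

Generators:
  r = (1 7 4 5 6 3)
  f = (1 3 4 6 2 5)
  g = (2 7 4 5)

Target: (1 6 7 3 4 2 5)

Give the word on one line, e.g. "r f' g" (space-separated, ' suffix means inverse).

r g r r

  after r: (1 7 4 5 6 3)
  after g: (1 4 2 7 5 6 3)
  after r: (1 5 3 7 6)(2 4)
  after r: (1 6 7 3 4 2 5)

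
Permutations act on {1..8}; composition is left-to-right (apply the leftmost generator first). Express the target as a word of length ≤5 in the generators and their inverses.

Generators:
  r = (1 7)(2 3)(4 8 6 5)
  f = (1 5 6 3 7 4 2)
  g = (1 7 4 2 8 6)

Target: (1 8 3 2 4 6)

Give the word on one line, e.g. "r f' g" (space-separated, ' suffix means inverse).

g r r g r

  after g: (1 7 4 2 8 6)
  after r: (2 6 7 8 5 4 3)
  after r: (1 7 6)(2 5 8 4)
  after g: (1 4 8 2 5 6 7)
  after r: (1 8 3 2 4 6)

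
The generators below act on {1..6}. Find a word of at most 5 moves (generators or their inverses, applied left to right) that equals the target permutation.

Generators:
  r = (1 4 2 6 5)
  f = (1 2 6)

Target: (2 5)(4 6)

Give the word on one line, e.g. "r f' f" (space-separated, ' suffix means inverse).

  after f': (1 6 2)
  after r': (1 2 5 6 4)
  after f': (2 5)(4 6)

f' r' f'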